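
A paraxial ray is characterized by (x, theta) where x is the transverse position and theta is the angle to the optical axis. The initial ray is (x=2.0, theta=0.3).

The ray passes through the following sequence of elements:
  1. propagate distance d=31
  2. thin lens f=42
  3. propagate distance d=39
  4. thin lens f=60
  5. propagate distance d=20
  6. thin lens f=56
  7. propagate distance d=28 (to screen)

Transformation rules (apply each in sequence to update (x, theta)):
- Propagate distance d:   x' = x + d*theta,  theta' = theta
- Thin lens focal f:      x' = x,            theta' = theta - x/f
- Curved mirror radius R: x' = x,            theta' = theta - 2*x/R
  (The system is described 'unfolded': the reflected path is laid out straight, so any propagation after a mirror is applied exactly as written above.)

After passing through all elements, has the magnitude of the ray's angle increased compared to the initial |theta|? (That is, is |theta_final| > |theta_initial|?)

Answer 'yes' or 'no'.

Initial: x=2.0000 theta=0.3000
After 1 (propagate distance d=31): x=11.3000 theta=0.3000
After 2 (thin lens f=42): x=11.3000 theta=13/420 (≈0.0310)
After 3 (propagate distance d=39): x=1751/140 (≈12.5071) theta=13/420 (≈0.0310)
After 4 (thin lens f=60): x=1751/140 (≈12.5071) theta=-0.1775
After 5 (propagate distance d=20): x=627/70 (≈8.9571) theta=-0.1775
After 6 (thin lens f=56): x=627/70 (≈8.9571) theta=-3307/9800 (≈-0.3374)
After 7 (propagate distance d=28 (to screen)): x=-86/175 (≈-0.4914) theta=-3307/9800 (≈-0.3374)
|theta_initial|=0.3000 |theta_final|=3307/9800 (≈0.3374) -> increased

Answer: yes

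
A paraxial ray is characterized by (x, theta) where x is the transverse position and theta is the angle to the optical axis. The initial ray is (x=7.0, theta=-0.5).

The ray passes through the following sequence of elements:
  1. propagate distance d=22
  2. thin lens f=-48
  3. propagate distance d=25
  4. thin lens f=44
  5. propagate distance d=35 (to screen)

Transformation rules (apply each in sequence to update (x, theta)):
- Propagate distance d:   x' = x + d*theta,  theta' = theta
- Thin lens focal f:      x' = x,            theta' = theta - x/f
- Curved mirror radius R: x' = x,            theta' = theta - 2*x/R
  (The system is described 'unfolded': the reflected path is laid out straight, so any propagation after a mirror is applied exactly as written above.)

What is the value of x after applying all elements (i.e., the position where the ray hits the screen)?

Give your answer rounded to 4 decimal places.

Initial: x=7.0000 theta=-0.5000
After 1 (propagate distance d=22): x=-4.0000 theta=-0.5000
After 2 (thin lens f=-48): x=-4.0000 theta=-7/12 (≈-0.5833)
After 3 (propagate distance d=25): x=-223/12 (≈-18.5833) theta=-7/12 (≈-0.5833)
After 4 (thin lens f=44): x=-223/12 (≈-18.5833) theta=-85/528 (≈-0.1610)
After 5 (propagate distance d=35 (to screen)): x=-12787/528 (≈-24.2178) theta=-85/528 (≈-0.1610)
Rounded to 4 decimal places: x = -24.2178

Answer: -24.2178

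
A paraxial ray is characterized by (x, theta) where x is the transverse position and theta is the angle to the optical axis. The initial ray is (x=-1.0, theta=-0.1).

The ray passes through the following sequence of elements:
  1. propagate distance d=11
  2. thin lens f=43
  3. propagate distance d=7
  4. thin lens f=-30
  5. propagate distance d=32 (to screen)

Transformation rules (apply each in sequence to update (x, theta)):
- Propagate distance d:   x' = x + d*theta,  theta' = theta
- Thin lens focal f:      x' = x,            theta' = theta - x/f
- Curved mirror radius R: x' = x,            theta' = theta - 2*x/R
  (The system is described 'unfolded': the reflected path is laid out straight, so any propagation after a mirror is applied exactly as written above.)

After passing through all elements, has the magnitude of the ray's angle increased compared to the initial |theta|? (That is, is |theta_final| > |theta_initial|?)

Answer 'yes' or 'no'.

Initial: x=-1.0000 theta=-0.1000
After 1 (propagate distance d=11): x=-2.1000 theta=-0.1000
After 2 (thin lens f=43): x=-2.1000 theta=-11/215 (≈-0.0512)
After 3 (propagate distance d=7): x=-1057/430 (≈-2.4581) theta=-11/215 (≈-0.0512)
After 4 (thin lens f=-30): x=-1057/430 (≈-2.4581) theta=-1717/12900 (≈-0.1331)
After 5 (propagate distance d=32 (to screen)): x=-43327/6450 (≈-6.7174) theta=-1717/12900 (≈-0.1331)
|theta_initial|=0.1000 |theta_final|=1717/12900 (≈0.1331) -> increased

Answer: yes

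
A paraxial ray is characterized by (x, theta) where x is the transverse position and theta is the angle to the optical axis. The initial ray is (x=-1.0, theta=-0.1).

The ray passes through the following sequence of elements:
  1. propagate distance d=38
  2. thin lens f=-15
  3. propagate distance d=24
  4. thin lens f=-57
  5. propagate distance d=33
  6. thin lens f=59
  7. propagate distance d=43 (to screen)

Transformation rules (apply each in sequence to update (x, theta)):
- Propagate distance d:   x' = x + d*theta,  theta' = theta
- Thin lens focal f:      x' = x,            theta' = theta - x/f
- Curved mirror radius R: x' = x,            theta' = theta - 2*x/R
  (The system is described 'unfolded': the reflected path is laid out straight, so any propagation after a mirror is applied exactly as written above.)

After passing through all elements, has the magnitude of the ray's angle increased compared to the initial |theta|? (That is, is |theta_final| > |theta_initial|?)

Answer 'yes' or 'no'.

Answer: no

Derivation:
Initial: x=-1.0000 theta=-0.1000
After 1 (propagate distance d=38): x=-4.8000 theta=-0.1000
After 2 (thin lens f=-15): x=-4.8000 theta=-0.4200
After 3 (propagate distance d=24): x=-14.8800 theta=-0.4200
After 4 (thin lens f=-57): x=-14.8800 theta=-647/950 (≈-0.6811)
After 5 (propagate distance d=33): x=-35487/950 (≈-37.3547) theta=-647/950 (≈-0.6811)
After 6 (thin lens f=59): x=-35487/950 (≈-37.3547) theta=-1343/28025 (≈-0.0479)
After 7 (propagate distance d=43 (to screen)): x=-2209231/56050 (≈-39.4154) theta=-1343/28025 (≈-0.0479)
|theta_initial|=0.1000 |theta_final|=1343/28025 (≈0.0479) -> not increased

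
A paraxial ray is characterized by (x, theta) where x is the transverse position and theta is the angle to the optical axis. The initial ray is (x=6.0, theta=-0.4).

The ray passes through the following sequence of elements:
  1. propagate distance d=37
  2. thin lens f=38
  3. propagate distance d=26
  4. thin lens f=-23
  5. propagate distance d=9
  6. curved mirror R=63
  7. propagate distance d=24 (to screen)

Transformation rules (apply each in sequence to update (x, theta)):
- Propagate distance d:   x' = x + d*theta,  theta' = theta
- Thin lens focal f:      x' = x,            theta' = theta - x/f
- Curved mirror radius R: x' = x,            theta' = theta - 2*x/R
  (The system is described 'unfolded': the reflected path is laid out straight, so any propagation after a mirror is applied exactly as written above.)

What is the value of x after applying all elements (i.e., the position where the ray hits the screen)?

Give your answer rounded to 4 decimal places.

Initial: x=6.0000 theta=-0.4000
After 1 (propagate distance d=37): x=-8.8000 theta=-0.4000
After 2 (thin lens f=38): x=-8.8000 theta=-16/95 (≈-0.1684)
After 3 (propagate distance d=26): x=-1252/95 (≈-13.1789) theta=-16/95 (≈-0.1684)
After 4 (thin lens f=-23): x=-1252/95 (≈-13.1789) theta=-324/437 (≈-0.7414)
After 5 (propagate distance d=9): x=-43376/2185 (≈-19.8517) theta=-324/437 (≈-0.7414)
After 6 (curved mirror R=63): x=-43376/2185 (≈-19.8517) theta=-15308/137655 (≈-0.1112)
After 7 (propagate distance d=24 (to screen)): x=-206672/9177 (≈-22.5206) theta=-15308/137655 (≈-0.1112)
Rounded to 4 decimal places: x = -22.5206

Answer: -22.5206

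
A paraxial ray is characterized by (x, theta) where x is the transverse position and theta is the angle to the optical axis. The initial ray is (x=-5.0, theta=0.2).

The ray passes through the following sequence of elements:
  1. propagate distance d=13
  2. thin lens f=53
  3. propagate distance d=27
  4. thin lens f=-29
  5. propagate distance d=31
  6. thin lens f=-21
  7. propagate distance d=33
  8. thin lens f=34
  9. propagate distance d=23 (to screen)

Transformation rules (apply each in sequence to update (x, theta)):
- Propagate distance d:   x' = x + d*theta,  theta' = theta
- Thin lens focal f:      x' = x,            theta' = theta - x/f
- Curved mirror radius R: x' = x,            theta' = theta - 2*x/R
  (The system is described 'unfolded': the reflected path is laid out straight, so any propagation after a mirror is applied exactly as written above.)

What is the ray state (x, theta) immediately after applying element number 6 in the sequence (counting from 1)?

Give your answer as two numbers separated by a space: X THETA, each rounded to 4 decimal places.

Answer: 16.3403 1.1690

Derivation:
Initial: x=-5.0000 theta=0.2000
After 1 (propagate distance d=13): x=-2.4000 theta=0.2000
After 2 (thin lens f=53): x=-2.4000 theta=13/53 (≈0.2453)
After 3 (propagate distance d=27): x=1119/265 (≈4.2226) theta=13/53 (≈0.2453)
After 4 (thin lens f=-29): x=1119/265 (≈4.2226) theta=3004/7685 (≈0.3909)
After 5 (propagate distance d=31): x=25115/1537 (≈16.3403) theta=3004/7685 (≈0.3909)
After 6 (thin lens f=-21): x=25115/1537 (≈16.3403) theta=188659/161385 (≈1.1690)
Rounded to 4 decimal places: x = 16.3403, theta = 1.1690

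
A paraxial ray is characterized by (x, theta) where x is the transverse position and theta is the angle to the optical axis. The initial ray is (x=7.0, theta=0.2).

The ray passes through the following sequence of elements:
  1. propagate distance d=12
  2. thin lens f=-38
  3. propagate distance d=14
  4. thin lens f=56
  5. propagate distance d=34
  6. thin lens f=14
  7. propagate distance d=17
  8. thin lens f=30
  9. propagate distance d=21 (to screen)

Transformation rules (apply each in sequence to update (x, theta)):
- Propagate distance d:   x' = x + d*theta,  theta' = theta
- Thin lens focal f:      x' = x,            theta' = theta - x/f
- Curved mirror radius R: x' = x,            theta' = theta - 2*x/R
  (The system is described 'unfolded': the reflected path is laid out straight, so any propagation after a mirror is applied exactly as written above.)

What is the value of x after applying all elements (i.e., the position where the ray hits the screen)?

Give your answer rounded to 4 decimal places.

Initial: x=7.0000 theta=0.2000
After 1 (propagate distance d=12): x=9.4000 theta=0.2000
After 2 (thin lens f=-38): x=9.4000 theta=17/38 (≈0.4474)
After 3 (propagate distance d=14): x=1488/95 (≈15.6632) theta=17/38 (≈0.4474)
After 4 (thin lens f=56): x=1488/95 (≈15.6632) theta=223/1330 (≈0.1677)
After 5 (propagate distance d=34): x=14207/665 (≈21.3639) theta=223/1330 (≈0.1677)
After 6 (thin lens f=14): x=14207/665 (≈21.3639) theta=-6323/4655 (≈-1.3583)
After 7 (propagate distance d=17): x=-8042/4655 (≈-1.7276) theta=-6323/4655 (≈-1.3583)
After 8 (thin lens f=30): x=-8042/4655 (≈-1.7276) theta=-90824/69825 (≈-1.3007)
After 9 (propagate distance d=21 (to screen)): x=-675978/23275 (≈-29.0431) theta=-90824/69825 (≈-1.3007)
Rounded to 4 decimal places: x = -29.0431

Answer: -29.0431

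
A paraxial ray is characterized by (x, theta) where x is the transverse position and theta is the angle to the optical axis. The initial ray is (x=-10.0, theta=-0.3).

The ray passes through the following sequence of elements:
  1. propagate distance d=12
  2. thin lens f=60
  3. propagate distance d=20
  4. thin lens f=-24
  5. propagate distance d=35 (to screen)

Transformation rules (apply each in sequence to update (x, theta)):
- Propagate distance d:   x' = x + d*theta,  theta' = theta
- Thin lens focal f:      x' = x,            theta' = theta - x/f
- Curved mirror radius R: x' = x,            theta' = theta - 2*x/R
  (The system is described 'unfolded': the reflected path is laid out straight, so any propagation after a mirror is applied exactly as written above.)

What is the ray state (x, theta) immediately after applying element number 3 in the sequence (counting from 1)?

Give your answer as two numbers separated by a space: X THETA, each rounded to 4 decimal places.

Answer: -15.0667 -0.0733

Derivation:
Initial: x=-10.0000 theta=-0.3000
After 1 (propagate distance d=12): x=-13.6000 theta=-0.3000
After 2 (thin lens f=60): x=-13.6000 theta=-11/150 (≈-0.0733)
After 3 (propagate distance d=20): x=-226/15 (≈-15.0667) theta=-11/150 (≈-0.0733)
Rounded to 4 decimal places: x = -15.0667, theta = -0.0733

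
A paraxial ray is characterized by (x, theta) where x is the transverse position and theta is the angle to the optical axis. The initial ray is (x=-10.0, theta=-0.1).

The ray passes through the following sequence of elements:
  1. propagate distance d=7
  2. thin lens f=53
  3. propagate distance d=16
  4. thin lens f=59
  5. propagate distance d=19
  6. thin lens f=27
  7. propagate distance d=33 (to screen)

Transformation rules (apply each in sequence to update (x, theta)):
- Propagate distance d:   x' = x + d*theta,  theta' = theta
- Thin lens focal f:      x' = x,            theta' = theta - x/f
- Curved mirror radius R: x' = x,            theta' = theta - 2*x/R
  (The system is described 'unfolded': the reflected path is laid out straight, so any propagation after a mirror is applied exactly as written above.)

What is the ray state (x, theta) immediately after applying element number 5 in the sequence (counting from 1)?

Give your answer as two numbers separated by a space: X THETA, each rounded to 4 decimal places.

Answer: -4.2132 0.2556

Derivation:
Initial: x=-10.0000 theta=-0.1000
After 1 (propagate distance d=7): x=-10.7000 theta=-0.1000
After 2 (thin lens f=53): x=-10.7000 theta=27/265 (≈0.1019)
After 3 (propagate distance d=16): x=-4807/530 (≈-9.0698) theta=27/265 (≈0.1019)
After 4 (thin lens f=59): x=-4807/530 (≈-9.0698) theta=7993/31270 (≈0.2556)
After 5 (propagate distance d=19): x=-65873/15635 (≈-4.2132) theta=7993/31270 (≈0.2556)
Rounded to 4 decimal places: x = -4.2132, theta = 0.2556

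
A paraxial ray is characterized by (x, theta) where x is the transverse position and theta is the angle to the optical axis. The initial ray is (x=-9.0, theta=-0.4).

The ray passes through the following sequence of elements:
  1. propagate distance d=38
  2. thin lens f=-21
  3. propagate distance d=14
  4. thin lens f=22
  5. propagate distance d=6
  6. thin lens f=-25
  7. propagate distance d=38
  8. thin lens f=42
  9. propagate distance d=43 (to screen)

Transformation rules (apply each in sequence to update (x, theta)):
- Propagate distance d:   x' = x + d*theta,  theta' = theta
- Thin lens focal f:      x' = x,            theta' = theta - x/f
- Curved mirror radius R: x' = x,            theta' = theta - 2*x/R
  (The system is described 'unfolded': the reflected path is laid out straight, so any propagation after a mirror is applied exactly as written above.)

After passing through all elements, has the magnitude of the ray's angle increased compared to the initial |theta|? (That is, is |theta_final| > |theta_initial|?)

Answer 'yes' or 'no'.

Initial: x=-9.0000 theta=-0.4000
After 1 (propagate distance d=38): x=-24.2000 theta=-0.4000
After 2 (thin lens f=-21): x=-24.2000 theta=-163/105 (≈-1.5524)
After 3 (propagate distance d=14): x=-689/15 (≈-45.9333) theta=-163/105 (≈-1.5524)
After 4 (thin lens f=22): x=-689/15 (≈-45.9333) theta=1237/2310 (≈0.5355)
After 5 (propagate distance d=6): x=-49342/1155 (≈-42.7203) theta=1237/2310 (≈0.5355)
After 6 (thin lens f=-25): x=-49342/1155 (≈-42.7203) theta=-67759/57750 (≈-1.1733)
After 7 (propagate distance d=38): x=-2520971/28875 (≈-87.3064) theta=-67759/57750 (≈-1.1733)
After 8 (thin lens f=42): x=-2520971/28875 (≈-87.3064) theta=549016/606375 (≈0.9054)
After 9 (propagate distance d=43 (to screen)): x=-29332703/606375 (≈-48.3739) theta=549016/606375 (≈0.9054)
|theta_initial|=0.4000 |theta_final|=549016/606375 (≈0.9054) -> increased

Answer: yes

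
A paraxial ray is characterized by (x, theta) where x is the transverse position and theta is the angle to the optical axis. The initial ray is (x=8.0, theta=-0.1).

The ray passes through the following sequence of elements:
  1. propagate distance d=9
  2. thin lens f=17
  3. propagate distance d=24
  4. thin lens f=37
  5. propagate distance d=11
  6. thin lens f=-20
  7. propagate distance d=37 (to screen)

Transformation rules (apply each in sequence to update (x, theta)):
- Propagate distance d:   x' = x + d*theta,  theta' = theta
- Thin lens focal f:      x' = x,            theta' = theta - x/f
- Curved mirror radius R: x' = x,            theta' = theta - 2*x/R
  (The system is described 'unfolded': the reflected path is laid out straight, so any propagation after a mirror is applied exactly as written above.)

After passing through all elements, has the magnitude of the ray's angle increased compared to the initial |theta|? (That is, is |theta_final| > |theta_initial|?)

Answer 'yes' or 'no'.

Initial: x=8.0000 theta=-0.1000
After 1 (propagate distance d=9): x=7.1000 theta=-0.1000
After 2 (thin lens f=17): x=7.1000 theta=-44/85 (≈-0.5176)
After 3 (propagate distance d=24): x=-181/34 (≈-5.3235) theta=-44/85 (≈-0.5176)
After 4 (thin lens f=37): x=-181/34 (≈-5.3235) theta=-2351/6290 (≈-0.3738)
After 5 (propagate distance d=11): x=-29673/3145 (≈-9.4350) theta=-2351/6290 (≈-0.3738)
After 6 (thin lens f=-20): x=-29673/3145 (≈-9.4350) theta=-53183/62900 (≈-0.8455)
After 7 (propagate distance d=37 (to screen)): x=-2561231/62900 (≈-40.7191) theta=-53183/62900 (≈-0.8455)
|theta_initial|=0.1000 |theta_final|=53183/62900 (≈0.8455) -> increased

Answer: yes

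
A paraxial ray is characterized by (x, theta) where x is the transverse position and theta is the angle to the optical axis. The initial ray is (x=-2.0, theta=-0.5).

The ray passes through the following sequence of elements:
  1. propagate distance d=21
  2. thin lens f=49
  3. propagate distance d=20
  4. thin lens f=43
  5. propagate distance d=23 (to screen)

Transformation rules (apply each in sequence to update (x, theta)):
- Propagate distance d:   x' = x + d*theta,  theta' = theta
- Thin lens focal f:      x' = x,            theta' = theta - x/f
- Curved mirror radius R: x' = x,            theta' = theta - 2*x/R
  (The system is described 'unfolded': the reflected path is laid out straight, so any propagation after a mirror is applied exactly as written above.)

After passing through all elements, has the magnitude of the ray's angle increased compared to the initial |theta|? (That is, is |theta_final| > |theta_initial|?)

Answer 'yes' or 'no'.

Initial: x=-2.0000 theta=-0.5000
After 1 (propagate distance d=21): x=-12.5000 theta=-0.5000
After 2 (thin lens f=49): x=-12.5000 theta=-12/49 (≈-0.2449)
After 3 (propagate distance d=20): x=-1705/98 (≈-17.3980) theta=-12/49 (≈-0.2449)
After 4 (thin lens f=43): x=-1705/98 (≈-17.3980) theta=673/4214 (≈0.1597)
After 5 (propagate distance d=23 (to screen)): x=-28918/2107 (≈-13.7247) theta=673/4214 (≈0.1597)
|theta_initial|=0.5000 |theta_final|=673/4214 (≈0.1597) -> not increased

Answer: no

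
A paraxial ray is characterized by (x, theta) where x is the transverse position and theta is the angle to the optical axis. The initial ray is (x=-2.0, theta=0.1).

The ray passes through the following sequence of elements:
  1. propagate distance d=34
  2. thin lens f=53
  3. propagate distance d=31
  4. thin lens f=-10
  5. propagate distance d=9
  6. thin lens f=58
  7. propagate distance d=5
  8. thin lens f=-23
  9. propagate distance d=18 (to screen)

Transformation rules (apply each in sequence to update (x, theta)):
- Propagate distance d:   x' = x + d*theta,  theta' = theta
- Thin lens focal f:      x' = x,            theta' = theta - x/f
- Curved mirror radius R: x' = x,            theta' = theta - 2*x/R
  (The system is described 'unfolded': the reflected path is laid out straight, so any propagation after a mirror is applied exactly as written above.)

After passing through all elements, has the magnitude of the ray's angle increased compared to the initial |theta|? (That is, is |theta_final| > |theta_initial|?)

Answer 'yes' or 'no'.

Initial: x=-2.0000 theta=0.1000
After 1 (propagate distance d=34): x=1.4000 theta=0.1000
After 2 (thin lens f=53): x=1.4000 theta=39/530 (≈0.0736)
After 3 (propagate distance d=31): x=1951/530 (≈3.6811) theta=39/530 (≈0.0736)
After 4 (thin lens f=-10): x=1951/530 (≈3.6811) theta=2341/5300 (≈0.4417)
After 5 (propagate distance d=9): x=40579/5300 (≈7.6564) theta=2341/5300 (≈0.4417)
After 6 (thin lens f=58): x=40579/5300 (≈7.6564) theta=95199/307400 (≈0.3097)
After 7 (propagate distance d=5): x=2829577/307400 (≈9.2049) theta=95199/307400 (≈0.3097)
After 8 (thin lens f=-23): x=2829577/307400 (≈9.2049) theta=2509577/3535100 (≈0.7099)
After 9 (propagate distance d=18 (to screen)): x=155425043/7070200 (≈21.9831) theta=2509577/3535100 (≈0.7099)
|theta_initial|=0.1000 |theta_final|=2509577/3535100 (≈0.7099) -> increased

Answer: yes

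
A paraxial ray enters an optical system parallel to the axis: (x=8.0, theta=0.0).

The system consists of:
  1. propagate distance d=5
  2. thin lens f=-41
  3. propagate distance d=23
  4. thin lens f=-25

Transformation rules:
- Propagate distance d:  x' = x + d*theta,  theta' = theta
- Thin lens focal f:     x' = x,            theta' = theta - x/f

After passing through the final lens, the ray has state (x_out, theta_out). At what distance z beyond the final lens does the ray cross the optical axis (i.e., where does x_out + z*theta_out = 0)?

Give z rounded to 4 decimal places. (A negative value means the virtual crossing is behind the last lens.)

Initial: x=8.0000 theta=0.0000
After 1 (propagate distance d=5): x=8.0000 theta=0.0000
After 2 (thin lens f=-41): x=8.0000 theta=8/41 (≈0.1951)
After 3 (propagate distance d=23): x=512/41 (≈12.4878) theta=8/41 (≈0.1951)
After 4 (thin lens f=-25): x=512/41 (≈12.4878) theta=712/1025 (≈0.6946)
z_focus = -x_out/theta_out = -(512/41)/(712/1025) = -1600/89 ≈ -17.9775
Rounded to 4 decimal places: z = -17.9775

Answer: -17.9775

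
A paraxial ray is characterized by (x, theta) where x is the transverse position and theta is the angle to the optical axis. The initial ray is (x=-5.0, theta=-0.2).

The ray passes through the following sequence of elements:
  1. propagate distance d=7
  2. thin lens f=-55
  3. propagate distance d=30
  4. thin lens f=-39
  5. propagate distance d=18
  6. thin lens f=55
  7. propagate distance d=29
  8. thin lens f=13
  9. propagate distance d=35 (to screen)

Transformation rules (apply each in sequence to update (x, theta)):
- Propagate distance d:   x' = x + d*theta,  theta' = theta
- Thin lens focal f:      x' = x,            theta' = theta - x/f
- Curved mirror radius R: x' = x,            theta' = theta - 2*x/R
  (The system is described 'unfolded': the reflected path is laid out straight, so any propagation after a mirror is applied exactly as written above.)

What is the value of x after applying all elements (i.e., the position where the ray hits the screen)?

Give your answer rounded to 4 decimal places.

Answer: 51.7284

Derivation:
Initial: x=-5.0000 theta=-0.2000
After 1 (propagate distance d=7): x=-6.4000 theta=-0.2000
After 2 (thin lens f=-55): x=-6.4000 theta=-87/275 (≈-0.3164)
After 3 (propagate distance d=30): x=-874/55 (≈-15.8909) theta=-87/275 (≈-0.3164)
After 4 (thin lens f=-39): x=-874/55 (≈-15.8909) theta=-7763/10725 (≈-0.7238)
After 5 (propagate distance d=18): x=-103388/3575 (≈-28.9197) theta=-7763/10725 (≈-0.7238)
After 6 (thin lens f=55): x=-103388/3575 (≈-28.9197) theta=-116801/589875 (≈-0.1980)
After 7 (propagate distance d=29): x=-20446249/589875 (≈-34.6620) theta=-116801/589875 (≈-0.1980)
After 8 (thin lens f=13): x=-20446249/589875 (≈-34.6620) theta=18927836/7668375 (≈2.4683)
After 9 (propagate distance d=35 (to screen)): x=132224341/2556125 (≈51.7284) theta=18927836/7668375 (≈2.4683)
Rounded to 4 decimal places: x = 51.7284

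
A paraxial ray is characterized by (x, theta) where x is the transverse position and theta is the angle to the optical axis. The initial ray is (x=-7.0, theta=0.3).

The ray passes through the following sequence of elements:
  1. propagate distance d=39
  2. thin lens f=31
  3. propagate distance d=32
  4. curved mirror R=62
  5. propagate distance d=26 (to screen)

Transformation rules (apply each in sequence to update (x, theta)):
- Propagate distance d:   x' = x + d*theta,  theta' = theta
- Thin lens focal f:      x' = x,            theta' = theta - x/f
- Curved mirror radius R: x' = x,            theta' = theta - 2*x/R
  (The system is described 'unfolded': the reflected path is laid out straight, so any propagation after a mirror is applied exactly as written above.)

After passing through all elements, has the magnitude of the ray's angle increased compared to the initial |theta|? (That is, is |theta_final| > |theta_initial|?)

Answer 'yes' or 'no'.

Initial: x=-7.0000 theta=0.3000
After 1 (propagate distance d=39): x=4.7000 theta=0.3000
After 2 (thin lens f=31): x=4.7000 theta=23/155 (≈0.1484)
After 3 (propagate distance d=32): x=2929/310 (≈9.4484) theta=23/155 (≈0.1484)
After 4 (curved mirror R=62): x=2929/310 (≈9.4484) theta=-1503/9610 (≈-0.1564)
After 5 (propagate distance d=26 (to screen)): x=51721/9610 (≈5.3820) theta=-1503/9610 (≈-0.1564)
|theta_initial|=0.3000 |theta_final|=1503/9610 (≈0.1564) -> not increased

Answer: no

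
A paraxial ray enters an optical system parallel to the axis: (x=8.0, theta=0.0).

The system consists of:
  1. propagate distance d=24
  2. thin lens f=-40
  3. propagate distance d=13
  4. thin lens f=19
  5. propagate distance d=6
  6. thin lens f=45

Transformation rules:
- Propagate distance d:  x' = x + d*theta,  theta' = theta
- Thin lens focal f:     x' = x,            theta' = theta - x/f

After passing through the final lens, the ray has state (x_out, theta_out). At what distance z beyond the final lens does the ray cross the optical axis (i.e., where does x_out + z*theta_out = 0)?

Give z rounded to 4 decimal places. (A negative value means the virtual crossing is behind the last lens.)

Answer: 15.4886

Derivation:
Initial: x=8.0000 theta=0.0000
After 1 (propagate distance d=24): x=8.0000 theta=0.0000
After 2 (thin lens f=-40): x=8.0000 theta=0.2000
After 3 (propagate distance d=13): x=10.6000 theta=0.2000
After 4 (thin lens f=19): x=10.6000 theta=-34/95 (≈-0.3579)
After 5 (propagate distance d=6): x=803/95 (≈8.4526) theta=-34/95 (≈-0.3579)
After 6 (thin lens f=45): x=803/95 (≈8.4526) theta=-2333/4275 (≈-0.5457)
z_focus = -x_out/theta_out = -(803/95)/(-2333/4275) = 36135/2333 ≈ 15.4886
Rounded to 4 decimal places: z = 15.4886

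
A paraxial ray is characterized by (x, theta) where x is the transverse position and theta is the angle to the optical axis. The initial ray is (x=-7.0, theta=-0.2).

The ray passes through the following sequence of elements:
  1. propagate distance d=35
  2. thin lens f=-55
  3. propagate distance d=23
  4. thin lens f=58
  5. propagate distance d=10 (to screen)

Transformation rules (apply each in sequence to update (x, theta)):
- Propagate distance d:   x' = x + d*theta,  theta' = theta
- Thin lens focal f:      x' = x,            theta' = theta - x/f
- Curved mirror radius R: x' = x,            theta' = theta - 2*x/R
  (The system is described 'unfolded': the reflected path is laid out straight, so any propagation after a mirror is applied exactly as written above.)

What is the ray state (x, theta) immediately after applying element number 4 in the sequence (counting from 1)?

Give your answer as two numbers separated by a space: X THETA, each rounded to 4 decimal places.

Initial: x=-7.0000 theta=-0.2000
After 1 (propagate distance d=35): x=-14.0000 theta=-0.2000
After 2 (thin lens f=-55): x=-14.0000 theta=-5/11 (≈-0.4545)
After 3 (propagate distance d=23): x=-269/11 (≈-24.4545) theta=-5/11 (≈-0.4545)
After 4 (thin lens f=58): x=-269/11 (≈-24.4545) theta=-21/638 (≈-0.0329)
Rounded to 4 decimal places: x = -24.4545, theta = -0.0329

Answer: -24.4545 -0.0329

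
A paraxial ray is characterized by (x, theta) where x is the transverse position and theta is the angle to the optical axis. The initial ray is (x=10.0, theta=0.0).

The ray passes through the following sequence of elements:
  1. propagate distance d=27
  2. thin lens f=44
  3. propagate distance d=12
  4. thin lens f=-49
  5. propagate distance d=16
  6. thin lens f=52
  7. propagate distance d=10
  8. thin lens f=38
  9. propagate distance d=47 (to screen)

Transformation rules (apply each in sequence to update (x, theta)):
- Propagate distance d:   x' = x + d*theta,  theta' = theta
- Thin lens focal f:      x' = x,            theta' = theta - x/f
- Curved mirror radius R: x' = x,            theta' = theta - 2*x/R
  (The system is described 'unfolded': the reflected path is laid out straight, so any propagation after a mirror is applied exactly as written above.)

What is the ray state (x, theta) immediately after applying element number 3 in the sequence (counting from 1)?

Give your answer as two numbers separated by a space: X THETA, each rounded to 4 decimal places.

Answer: 7.2727 -0.2273

Derivation:
Initial: x=10.0000 theta=0.0000
After 1 (propagate distance d=27): x=10.0000 theta=0.0000
After 2 (thin lens f=44): x=10.0000 theta=-5/22 (≈-0.2273)
After 3 (propagate distance d=12): x=80/11 (≈7.2727) theta=-5/22 (≈-0.2273)
Rounded to 4 decimal places: x = 7.2727, theta = -0.2273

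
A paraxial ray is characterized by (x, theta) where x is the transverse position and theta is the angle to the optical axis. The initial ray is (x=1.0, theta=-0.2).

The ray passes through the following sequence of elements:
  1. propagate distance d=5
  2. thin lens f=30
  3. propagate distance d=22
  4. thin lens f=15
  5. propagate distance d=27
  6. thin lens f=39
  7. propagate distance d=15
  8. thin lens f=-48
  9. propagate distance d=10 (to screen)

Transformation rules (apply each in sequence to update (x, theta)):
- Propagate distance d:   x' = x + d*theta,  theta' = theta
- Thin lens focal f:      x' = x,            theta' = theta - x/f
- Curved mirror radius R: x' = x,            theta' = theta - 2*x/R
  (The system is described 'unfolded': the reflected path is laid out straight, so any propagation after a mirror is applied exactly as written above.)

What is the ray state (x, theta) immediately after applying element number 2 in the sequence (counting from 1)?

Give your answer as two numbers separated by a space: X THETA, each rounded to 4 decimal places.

Initial: x=1.0000 theta=-0.2000
After 1 (propagate distance d=5): x=0.0000 theta=-0.2000
After 2 (thin lens f=30): x=0.0000 theta=-0.2000
Rounded to 4 decimal places: x = 0.0000, theta = -0.2000

Answer: 0.0000 -0.2000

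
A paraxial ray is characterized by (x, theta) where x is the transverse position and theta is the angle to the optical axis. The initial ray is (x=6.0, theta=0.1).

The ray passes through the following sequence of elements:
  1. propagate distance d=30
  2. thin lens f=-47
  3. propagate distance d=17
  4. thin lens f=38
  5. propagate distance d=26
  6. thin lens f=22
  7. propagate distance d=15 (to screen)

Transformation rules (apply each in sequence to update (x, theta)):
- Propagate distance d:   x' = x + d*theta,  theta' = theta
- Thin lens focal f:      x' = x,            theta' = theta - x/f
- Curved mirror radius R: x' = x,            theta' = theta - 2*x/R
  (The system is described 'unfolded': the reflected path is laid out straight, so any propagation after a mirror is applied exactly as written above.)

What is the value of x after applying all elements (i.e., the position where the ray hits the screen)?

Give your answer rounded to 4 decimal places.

Initial: x=6.0000 theta=0.1000
After 1 (propagate distance d=30): x=9.0000 theta=0.1000
After 2 (thin lens f=-47): x=9.0000 theta=137/470 (≈0.2915)
After 3 (propagate distance d=17): x=6559/470 (≈13.9553) theta=137/470 (≈0.2915)
After 4 (thin lens f=38): x=6559/470 (≈13.9553) theta=-1353/17860 (≈-0.0758)
After 5 (propagate distance d=26): x=53516/4465 (≈11.9857) theta=-1353/17860 (≈-0.0758)
After 6 (thin lens f=22): x=53516/4465 (≈11.9857) theta=-24383/39292 (≈-0.6206)
After 7 (propagate distance d=15 (to screen)): x=525979/196460 (≈2.6773) theta=-24383/39292 (≈-0.6206)
Rounded to 4 decimal places: x = 2.6773

Answer: 2.6773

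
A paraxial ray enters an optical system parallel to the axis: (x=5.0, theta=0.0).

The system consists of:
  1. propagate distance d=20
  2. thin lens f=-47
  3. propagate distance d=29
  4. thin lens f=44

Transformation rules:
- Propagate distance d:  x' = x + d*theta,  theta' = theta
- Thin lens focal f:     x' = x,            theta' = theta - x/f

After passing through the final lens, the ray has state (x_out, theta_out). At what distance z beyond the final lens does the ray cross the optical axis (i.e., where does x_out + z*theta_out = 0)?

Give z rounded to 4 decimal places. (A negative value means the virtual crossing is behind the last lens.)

Answer: 104.5000

Derivation:
Initial: x=5.0000 theta=0.0000
After 1 (propagate distance d=20): x=5.0000 theta=0.0000
After 2 (thin lens f=-47): x=5.0000 theta=5/47 (≈0.1064)
After 3 (propagate distance d=29): x=380/47 (≈8.0851) theta=5/47 (≈0.1064)
After 4 (thin lens f=44): x=380/47 (≈8.0851) theta=-40/517 (≈-0.0774)
z_focus = -x_out/theta_out = -(380/47)/(-40/517) = 104.5000
Rounded to 4 decimal places: z = 104.5000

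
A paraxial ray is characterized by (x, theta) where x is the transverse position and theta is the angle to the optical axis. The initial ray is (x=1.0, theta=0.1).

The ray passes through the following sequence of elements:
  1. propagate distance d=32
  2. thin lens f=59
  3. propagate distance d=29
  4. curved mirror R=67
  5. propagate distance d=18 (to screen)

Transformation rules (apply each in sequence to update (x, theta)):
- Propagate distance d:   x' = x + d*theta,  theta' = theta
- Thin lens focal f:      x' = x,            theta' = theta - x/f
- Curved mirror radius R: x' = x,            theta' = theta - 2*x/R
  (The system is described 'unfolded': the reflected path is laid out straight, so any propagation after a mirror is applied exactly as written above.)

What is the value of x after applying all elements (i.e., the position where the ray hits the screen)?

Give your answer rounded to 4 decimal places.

Initial: x=1.0000 theta=0.1000
After 1 (propagate distance d=32): x=4.2000 theta=0.1000
After 2 (thin lens f=59): x=4.2000 theta=17/590 (≈0.0288)
After 3 (propagate distance d=29): x=2971/590 (≈5.0356) theta=17/590 (≈0.0288)
After 4 (curved mirror R=67): x=2971/590 (≈5.0356) theta=-4803/39530 (≈-0.1215)
After 5 (propagate distance d=18 (to screen)): x=112603/39530 (≈2.8485) theta=-4803/39530 (≈-0.1215)
Rounded to 4 decimal places: x = 2.8485

Answer: 2.8485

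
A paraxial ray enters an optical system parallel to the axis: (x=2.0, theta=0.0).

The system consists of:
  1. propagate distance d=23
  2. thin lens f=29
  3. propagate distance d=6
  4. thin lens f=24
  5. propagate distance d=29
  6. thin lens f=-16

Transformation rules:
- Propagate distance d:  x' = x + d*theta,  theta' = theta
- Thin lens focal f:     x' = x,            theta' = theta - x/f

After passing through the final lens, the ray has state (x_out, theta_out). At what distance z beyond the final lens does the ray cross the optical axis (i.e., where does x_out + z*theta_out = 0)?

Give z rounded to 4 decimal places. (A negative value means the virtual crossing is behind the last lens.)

Initial: x=2.0000 theta=0.0000
After 1 (propagate distance d=23): x=2.0000 theta=0.0000
After 2 (thin lens f=29): x=2.0000 theta=-2/29 (≈-0.0690)
After 3 (propagate distance d=6): x=46/29 (≈1.5862) theta=-2/29 (≈-0.0690)
After 4 (thin lens f=24): x=46/29 (≈1.5862) theta=-47/348 (≈-0.1351)
After 5 (propagate distance d=29): x=-811/348 (≈-2.3305) theta=-47/348 (≈-0.1351)
After 6 (thin lens f=-16): x=-811/348 (≈-2.3305) theta=-521/1856 (≈-0.2807)
z_focus = -x_out/theta_out = -(-811/348)/(-521/1856) = -12976/1563 ≈ -8.3020
Rounded to 4 decimal places: z = -8.3020

Answer: -8.3020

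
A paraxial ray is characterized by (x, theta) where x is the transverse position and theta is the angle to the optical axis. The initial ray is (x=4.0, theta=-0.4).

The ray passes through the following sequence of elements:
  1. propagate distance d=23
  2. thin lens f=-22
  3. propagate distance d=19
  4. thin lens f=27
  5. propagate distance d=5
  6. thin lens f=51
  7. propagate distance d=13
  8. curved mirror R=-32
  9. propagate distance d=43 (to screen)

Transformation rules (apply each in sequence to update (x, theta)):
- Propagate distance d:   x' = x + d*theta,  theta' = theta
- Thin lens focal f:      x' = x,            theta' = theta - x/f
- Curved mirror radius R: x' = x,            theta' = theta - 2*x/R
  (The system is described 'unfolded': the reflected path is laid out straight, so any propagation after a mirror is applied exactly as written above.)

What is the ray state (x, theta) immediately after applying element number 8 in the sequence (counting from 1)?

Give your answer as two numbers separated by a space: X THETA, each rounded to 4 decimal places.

Initial: x=4.0000 theta=-0.4000
After 1 (propagate distance d=23): x=-5.2000 theta=-0.4000
After 2 (thin lens f=-22): x=-5.2000 theta=-7/11 (≈-0.6364)
After 3 (propagate distance d=19): x=-951/55 (≈-17.2909) theta=-7/11 (≈-0.6364)
After 4 (thin lens f=27): x=-951/55 (≈-17.2909) theta=2/495 (≈0.0040)
After 5 (propagate distance d=5): x=-8549/495 (≈-17.2707) theta=2/495 (≈0.0040)
After 6 (thin lens f=51): x=-8549/495 (≈-17.2707) theta=8651/25245 (≈0.3427)
After 7 (propagate distance d=13): x=-323536/25245 (≈-12.8158) theta=8651/25245 (≈0.3427)
After 8 (curved mirror R=-32): x=-323536/25245 (≈-12.8158) theta=-2314/5049 (≈-0.4583)
Rounded to 4 decimal places: x = -12.8158, theta = -0.4583

Answer: -12.8158 -0.4583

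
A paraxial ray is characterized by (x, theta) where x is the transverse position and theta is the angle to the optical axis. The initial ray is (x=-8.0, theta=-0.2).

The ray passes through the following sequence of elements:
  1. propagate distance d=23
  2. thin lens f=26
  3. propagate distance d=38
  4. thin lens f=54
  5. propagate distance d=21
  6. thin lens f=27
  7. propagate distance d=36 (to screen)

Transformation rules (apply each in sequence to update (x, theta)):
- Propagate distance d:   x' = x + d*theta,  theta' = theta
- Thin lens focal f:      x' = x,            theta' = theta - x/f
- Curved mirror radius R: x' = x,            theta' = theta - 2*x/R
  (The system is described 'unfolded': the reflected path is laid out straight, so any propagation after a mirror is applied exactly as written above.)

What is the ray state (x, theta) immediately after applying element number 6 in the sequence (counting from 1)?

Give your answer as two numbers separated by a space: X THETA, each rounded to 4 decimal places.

Initial: x=-8.0000 theta=-0.2000
After 1 (propagate distance d=23): x=-12.6000 theta=-0.2000
After 2 (thin lens f=26): x=-12.6000 theta=37/130 (≈0.2846)
After 3 (propagate distance d=38): x=-116/65 (≈-1.7846) theta=37/130 (≈0.2846)
After 4 (thin lens f=54): x=-116/65 (≈-1.7846) theta=223/702 (≈0.3177)
After 5 (propagate distance d=21): x=5717/1170 (≈4.8863) theta=223/702 (≈0.3177)
After 6 (thin lens f=27): x=5717/1170 (≈4.8863) theta=2159/15795 (≈0.1367)
Rounded to 4 decimal places: x = 4.8863, theta = 0.1367

Answer: 4.8863 0.1367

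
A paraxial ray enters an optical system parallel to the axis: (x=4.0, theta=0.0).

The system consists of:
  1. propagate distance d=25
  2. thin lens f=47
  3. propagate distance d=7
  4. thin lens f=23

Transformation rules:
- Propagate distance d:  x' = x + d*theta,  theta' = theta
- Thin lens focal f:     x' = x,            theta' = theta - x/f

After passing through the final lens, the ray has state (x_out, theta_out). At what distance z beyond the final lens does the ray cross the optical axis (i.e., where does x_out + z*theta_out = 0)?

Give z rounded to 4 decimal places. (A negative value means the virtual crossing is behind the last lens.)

Answer: 14.6032

Derivation:
Initial: x=4.0000 theta=0.0000
After 1 (propagate distance d=25): x=4.0000 theta=0.0000
After 2 (thin lens f=47): x=4.0000 theta=-4/47 (≈-0.0851)
After 3 (propagate distance d=7): x=160/47 (≈3.4043) theta=-4/47 (≈-0.0851)
After 4 (thin lens f=23): x=160/47 (≈3.4043) theta=-252/1081 (≈-0.2331)
z_focus = -x_out/theta_out = -(160/47)/(-252/1081) = 920/63 ≈ 14.6032
Rounded to 4 decimal places: z = 14.6032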